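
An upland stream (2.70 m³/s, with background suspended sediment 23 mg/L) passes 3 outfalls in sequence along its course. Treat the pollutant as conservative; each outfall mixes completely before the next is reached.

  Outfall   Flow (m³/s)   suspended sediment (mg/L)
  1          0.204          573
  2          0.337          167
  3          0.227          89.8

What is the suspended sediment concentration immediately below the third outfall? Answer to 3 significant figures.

73.7 mg/L

After outfall 1: Q = 2.700 + 0.2040 = 2.904 m³/s; C = (2.700·23.00 + 0.2040·573.0)/2.904 = 61.64 mg/L.
After outfall 2: Q = 2.904 + 0.3370 = 3.241 m³/s; C = (2.904·61.64 + 0.3370·167.0)/3.241 = 72.59 mg/L.
After outfall 3: Q = 3.241 + 0.2270 = 3.468 m³/s; C = (3.241·72.59 + 0.2270·89.80)/3.468 = 73.72 mg/L.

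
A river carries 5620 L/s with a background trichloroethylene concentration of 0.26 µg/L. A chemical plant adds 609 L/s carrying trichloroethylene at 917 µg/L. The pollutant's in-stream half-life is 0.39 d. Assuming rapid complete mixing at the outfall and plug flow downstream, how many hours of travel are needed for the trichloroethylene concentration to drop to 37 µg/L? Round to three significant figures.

Conservation of mass: C = (5620·0.2600 + 609.0·917.0) / 6229 = 559900/6229 = 89.89 µg/L.
Half-life 0.39 d → k = ln 2 / 0.39 = 1.777 d⁻¹.
89.89·exp(−k·t) = 37 → t = ln(89.89/37)/k = 43150 s = 11.99 h.

12.0 h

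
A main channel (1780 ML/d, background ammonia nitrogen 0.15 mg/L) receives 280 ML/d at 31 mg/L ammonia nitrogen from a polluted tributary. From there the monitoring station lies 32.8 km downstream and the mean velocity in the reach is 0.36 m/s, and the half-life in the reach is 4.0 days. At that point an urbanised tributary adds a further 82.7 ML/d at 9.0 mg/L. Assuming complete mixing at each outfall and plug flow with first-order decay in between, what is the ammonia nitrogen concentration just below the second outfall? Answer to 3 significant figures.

3.83 mg/L

Conservation of mass: C = (1780·0.1500 + 280.0·31.00) / 2060 = 8947/2060 = 4.343 mg/L; combined flow 2060 ML/d.
Travel time t = 32.8·1000 / 0.36 = 91110 s = 25.31 h.
Half-life 4.0 d → k = ln 2 / 4.0 = 0.1733 d⁻¹.
Decay over the reach: 4.343·exp(−kt) = 4.343·0.8330 = 3.618 mg/L.
Second outfall: C = (2060·3.618 + 82.70·9.000)/2143 = 3.826 mg/L.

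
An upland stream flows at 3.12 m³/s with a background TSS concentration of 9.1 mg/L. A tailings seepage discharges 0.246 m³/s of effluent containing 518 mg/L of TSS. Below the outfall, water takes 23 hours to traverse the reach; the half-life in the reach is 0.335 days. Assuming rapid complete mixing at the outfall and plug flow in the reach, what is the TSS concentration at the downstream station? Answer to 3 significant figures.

Flow-weighted average: C = (3.120·9.100 + 0.2460·518.0) / 3.366 = 155.8/3.366 = 46.29 mg/L.
Half-life 0.335 d → k = ln 2 / 0.335 = 2.069 d⁻¹.
After decay, C = 46.29 × e^(−kt) = 46.29 × 0.1377 = 6.373 mg/L.

6.37 mg/L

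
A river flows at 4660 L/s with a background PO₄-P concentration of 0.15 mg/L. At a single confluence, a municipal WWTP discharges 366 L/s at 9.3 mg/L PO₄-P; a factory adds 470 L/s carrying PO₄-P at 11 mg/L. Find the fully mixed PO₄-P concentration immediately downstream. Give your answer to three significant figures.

Mixed concentration C = ΣQC/ΣQ = (4660·0.1500 + 366.0·9.300 + 470.0·11.00) / 5496 = 9273/5496 = 1.687 mg/L.

1.69 mg/L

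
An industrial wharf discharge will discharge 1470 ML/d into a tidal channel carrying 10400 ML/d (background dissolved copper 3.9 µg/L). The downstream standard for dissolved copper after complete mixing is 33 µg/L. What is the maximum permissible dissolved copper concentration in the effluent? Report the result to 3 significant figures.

At the limit, (Qr·Cr + Qe·Cₑ)/(Qr + Qe) = 33:
Cₑ = (11870·33 − 10400·3.900) / 1470 = 238.9 µg/L.

239 µg/L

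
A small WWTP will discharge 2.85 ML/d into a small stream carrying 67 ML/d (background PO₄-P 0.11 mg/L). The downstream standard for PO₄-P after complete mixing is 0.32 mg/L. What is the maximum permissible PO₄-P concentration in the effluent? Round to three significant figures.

5.26 mg/L

At the limit, (Qr·Cr + Qe·Cₑ)/(Qr + Qe) = 0.32:
Cₑ = (69.85·0.32 − 67.00·0.1100) / 2.850 = 5.257 mg/L.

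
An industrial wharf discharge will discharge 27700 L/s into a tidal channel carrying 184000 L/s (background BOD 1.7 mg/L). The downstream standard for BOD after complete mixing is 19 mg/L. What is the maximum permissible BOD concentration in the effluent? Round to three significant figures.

At the limit, (Qr·Cr + Qe·Cₑ)/(Qr + Qe) = 19:
Cₑ = (211700·19 − 184000·1.700) / 27700 = 133.9 mg/L.

134 mg/L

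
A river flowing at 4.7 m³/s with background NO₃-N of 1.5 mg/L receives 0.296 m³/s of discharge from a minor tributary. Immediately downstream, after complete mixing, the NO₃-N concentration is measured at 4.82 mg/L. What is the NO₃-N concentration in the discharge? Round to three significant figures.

Mass balance: 4.700·1.500 + 0.2960·Cₑ = 4.996·4.820
→ Cₑ = (4.996·4.820 − 4.700·1.500) / 0.2960 = 57.54 mg/L.

57.5 mg/L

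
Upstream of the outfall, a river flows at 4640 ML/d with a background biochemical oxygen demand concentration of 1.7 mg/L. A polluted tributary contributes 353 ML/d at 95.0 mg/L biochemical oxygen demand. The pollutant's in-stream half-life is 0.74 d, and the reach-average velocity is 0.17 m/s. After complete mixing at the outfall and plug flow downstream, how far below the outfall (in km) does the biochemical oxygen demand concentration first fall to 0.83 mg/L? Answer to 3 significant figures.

36.1 km

Conservation of mass: C = (4640·1.700 + 353.0·95.00) / 4993 = 41420/4993 = 8.296 mg/L.
Half-life 0.74 d → k = ln 2 / 0.74 = 0.9367 d⁻¹.
Set 8.296·exp(−k·t) = 0.83 → t = ln(8.296/0.83)/k = 212300 s = 58.99 h.
Distance = v·t = 0.17·212300 = 36100 m = 36.10 km.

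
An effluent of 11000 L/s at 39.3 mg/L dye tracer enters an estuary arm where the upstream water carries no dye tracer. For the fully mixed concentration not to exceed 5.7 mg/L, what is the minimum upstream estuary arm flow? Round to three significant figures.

Set C_mix = 5.7: (Q·0 + 11000·39.30) / (Q + 11000) = 5.7
→ Q = 11000·(39.30 − 5.7)/(5.7 − 0) = 64840 L/s.

64800 L/s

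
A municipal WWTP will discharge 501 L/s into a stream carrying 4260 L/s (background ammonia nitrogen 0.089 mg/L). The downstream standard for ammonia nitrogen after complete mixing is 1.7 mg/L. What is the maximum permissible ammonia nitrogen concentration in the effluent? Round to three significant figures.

15.4 mg/L

At the limit, (Qr·Cr + Qe·Cₑ)/(Qr + Qe) = 1.7:
Cₑ = (4761·1.7 − 4260·0.08900) / 501.0 = 15.40 mg/L.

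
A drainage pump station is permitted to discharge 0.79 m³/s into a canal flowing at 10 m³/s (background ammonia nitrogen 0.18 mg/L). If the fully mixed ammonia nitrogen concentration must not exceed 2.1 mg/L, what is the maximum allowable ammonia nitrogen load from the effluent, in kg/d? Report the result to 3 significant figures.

1800 kg/d

Mass balance at the limit: 10.00·0.1800 + 0.7900·Cₑ = 10.79·2.1 → Cₑ = 26.40 mg/L.
Load = 0.7900 m³/s × 26.40 g/m³ × 86 400 s/d = 1802 kg/d.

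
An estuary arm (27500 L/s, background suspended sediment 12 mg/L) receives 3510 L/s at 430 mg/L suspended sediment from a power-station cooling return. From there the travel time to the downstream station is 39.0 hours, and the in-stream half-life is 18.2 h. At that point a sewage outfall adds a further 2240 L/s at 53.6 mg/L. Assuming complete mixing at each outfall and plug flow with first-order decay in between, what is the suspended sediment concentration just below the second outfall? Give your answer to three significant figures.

Mixed concentration C = ΣQC/ΣQ = (27500·12.00 + 3510·430.0) / 31010 = 1839000/31010 = 59.31 mg/L; combined flow 31010 L/s.
Half-life 18.2 h → k = ln 2 / 18.2 = 0.03809 h⁻¹ = 0.9140 d⁻¹.
Decay over the reach: 59.31·exp(−kt) = 59.31·0.2264 = 13.43 mg/L.
Second outfall: C = (31010·13.43 + 2240·53.60)/33250 = 16.14 mg/L.

16.1 mg/L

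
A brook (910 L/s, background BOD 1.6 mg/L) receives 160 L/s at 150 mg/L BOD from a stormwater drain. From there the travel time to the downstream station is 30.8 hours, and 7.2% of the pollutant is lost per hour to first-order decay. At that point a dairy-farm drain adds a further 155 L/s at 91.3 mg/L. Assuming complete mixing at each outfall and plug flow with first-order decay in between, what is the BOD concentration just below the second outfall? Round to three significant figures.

13.6 mg/L

After mixing, C = (910.0·1.600 + 160.0·150.0) / 1070 = 25460/1070 = 23.79 mg/L; combined flow 1070 L/s.
7.2%/h lost → k = −ln(1 − 0.072) = 0.07472 h⁻¹.
After decay, C = 23.79 × e^(−kt) = 23.79 × 0.1001 = 2.382 mg/L.
At the second outfall, C = (1070·2.382 + 155.0·91.30) / (1070 + 155.0) = 13.63 mg/L.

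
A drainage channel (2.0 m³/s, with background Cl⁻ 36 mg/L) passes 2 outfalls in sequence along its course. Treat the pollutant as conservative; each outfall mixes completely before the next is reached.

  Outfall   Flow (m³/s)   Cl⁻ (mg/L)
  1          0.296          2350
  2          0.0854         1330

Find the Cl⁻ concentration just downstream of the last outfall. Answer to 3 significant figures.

Below outfall 1: Q → 2.296 m³/s, C = (2.000·36.00 + 0.2960·2350)/2.296 = 334.3 mg/L.
Below outfall 2: Q → 2.381 m³/s, C = (2.296·334.3 + 0.08540·1330)/2.381 = 370.0 mg/L.

370 mg/L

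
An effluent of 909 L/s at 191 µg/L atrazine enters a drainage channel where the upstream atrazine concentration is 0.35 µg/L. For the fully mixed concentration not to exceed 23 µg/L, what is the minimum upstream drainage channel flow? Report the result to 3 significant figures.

6740 L/s

Set C_mix = 23: (Q·0.3500 + 909.0·191.0) / (Q + 909.0) = 23
→ Q = 909.0·(191.0 − 23)/(23 − 0.3500) = 6742 L/s.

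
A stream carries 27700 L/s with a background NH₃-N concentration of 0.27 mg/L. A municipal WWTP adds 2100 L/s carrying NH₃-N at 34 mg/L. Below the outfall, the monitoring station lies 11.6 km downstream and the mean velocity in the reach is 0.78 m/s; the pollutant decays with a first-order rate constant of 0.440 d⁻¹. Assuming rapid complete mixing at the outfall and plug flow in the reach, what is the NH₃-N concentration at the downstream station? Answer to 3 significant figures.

Mixed concentration C = ΣQC/ΣQ = (27700·0.2700 + 2100·34.00) / 29800 = 78880/29800 = 2.647 mg/L.
Travel time t = 11.6·1000 / 0.78 = 14870 s = 4.131 h.
Decay over the reach: 2.647·exp(−kt) = 2.647·0.9271 = 2.454 mg/L.

2.45 mg/L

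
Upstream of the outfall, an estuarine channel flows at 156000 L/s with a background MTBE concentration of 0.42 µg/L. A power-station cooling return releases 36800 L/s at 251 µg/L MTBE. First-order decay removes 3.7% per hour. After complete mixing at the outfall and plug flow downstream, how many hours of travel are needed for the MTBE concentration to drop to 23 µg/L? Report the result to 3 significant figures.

Mixed concentration C = ΣQC/ΣQ = (156000·0.4200 + 36800·251.0) / 192800 = 9302000/192800 = 48.25 µg/L.
3.7%/h lost → k = −ln(1 − 0.037) = 0.03770 h⁻¹.
48.25·exp(−k·t) = 23 → t = ln(48.25/23)/k = 70740 s = 19.65 h.

19.7 h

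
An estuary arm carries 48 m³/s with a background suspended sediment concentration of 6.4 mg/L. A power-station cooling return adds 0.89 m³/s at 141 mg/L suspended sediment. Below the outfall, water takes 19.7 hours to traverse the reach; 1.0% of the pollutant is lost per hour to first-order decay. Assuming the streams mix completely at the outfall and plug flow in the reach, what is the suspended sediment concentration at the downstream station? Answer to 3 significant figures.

Conservation of mass: C = (48.00·6.400 + 0.8900·141.0) / 48.89 = 432.7/48.89 = 8.850 mg/L.
1.0%/h lost → k = −ln(1 − 0.01) = 0.01005 h⁻¹.
After decay, C = 8.850 × e^(−kt) = 8.850 × 0.8204 = 7.261 mg/L.

7.26 mg/L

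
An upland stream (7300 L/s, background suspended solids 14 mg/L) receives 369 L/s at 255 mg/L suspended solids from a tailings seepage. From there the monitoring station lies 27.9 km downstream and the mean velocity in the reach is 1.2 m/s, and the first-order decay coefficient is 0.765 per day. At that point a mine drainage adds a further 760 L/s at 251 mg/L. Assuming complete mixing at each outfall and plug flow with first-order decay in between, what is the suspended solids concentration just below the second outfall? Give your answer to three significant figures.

41.6 mg/L

Mixed concentration C = ΣQC/ΣQ = (7300·14.00 + 369.0·255.0) / 7669 = 196300/7669 = 25.60 mg/L; combined flow 7669 L/s.
Travel time t = 27.9·1000 / 1.2 = 23250 s = 6.458 h.
Decay over the reach: 25.60·exp(−kt) = 25.60·0.8139 = 20.83 mg/L.
At the second outfall, C = (7669·20.83 + 760.0·251.0) / (7669 + 760.0) = 41.59 mg/L.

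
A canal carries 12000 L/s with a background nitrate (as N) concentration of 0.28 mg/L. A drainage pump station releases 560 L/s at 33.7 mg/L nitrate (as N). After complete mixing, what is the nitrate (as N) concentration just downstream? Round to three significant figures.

After mixing, C = (12000·0.2800 + 560.0·33.70) / 12560 = 22230/12560 = 1.770 mg/L.

1.77 mg/L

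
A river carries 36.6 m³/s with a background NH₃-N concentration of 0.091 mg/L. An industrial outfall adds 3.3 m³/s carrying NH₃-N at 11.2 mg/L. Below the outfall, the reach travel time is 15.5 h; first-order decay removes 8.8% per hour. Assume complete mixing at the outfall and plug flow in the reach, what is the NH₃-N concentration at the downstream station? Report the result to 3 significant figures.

0.242 mg/L

Conservation of mass: C = (36.60·0.09100 + 3.300·11.20) / 39.90 = 40.29/39.90 = 1.010 mg/L.
8.8%/h lost → k = −ln(1 − 0.088) = 0.09212 h⁻¹.
First-order decay: C = 1.010·exp(−k·t) = 1.010·0.2398 = 0.2422 mg/L.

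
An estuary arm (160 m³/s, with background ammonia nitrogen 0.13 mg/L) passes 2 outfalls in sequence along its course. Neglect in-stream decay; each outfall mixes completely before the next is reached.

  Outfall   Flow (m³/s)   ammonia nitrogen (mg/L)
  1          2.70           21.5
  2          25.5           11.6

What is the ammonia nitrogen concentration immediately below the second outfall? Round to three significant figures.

1.99 mg/L

After outfall 1: Q = 160.0 + 2.700 = 162.7 m³/s; C = (160.0·0.1300 + 2.700·21.50)/162.7 = 0.4846 mg/L.
After outfall 2: Q = 162.7 + 25.50 = 188.2 m³/s; C = (162.7·0.4846 + 25.50·11.60)/188.2 = 1.991 mg/L.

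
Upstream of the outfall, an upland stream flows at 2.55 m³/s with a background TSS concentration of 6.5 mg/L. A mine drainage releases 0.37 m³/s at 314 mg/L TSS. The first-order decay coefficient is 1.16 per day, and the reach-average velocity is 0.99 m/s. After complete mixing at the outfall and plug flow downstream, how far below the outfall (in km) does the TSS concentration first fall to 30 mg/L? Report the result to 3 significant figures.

Mass balance: C = (2.550·6.500 + 0.3700·314.0) / 2.920 = 132.8/2.920 = 45.46 mg/L.
Set 45.46·exp(−k·t) = 30 → t = ln(45.46/30)/k = 30960 s = 8.601 h.
Distance = v·t = 0.99·30960 = 30650 m = 30.65 km.

30.7 km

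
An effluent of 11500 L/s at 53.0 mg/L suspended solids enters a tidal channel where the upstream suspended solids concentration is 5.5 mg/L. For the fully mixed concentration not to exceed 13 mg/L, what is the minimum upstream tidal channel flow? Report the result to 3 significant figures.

61300 L/s

Set C_mix = 13: (Q·5.500 + 11500·53.00) / (Q + 11500) = 13
→ Q = 11500·(53.00 − 13)/(13 − 5.500) = 61330 L/s.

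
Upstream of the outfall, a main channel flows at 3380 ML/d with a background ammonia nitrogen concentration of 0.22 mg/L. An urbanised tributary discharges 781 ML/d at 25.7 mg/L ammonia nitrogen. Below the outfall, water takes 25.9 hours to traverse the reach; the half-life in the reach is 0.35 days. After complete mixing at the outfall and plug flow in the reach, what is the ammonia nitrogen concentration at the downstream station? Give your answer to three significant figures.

Conservation of mass: C = (3380·0.2200 + 781.0·25.70) / 4161 = 20820/4161 = 5.002 mg/L.
Half-life 0.35 d → k = ln 2 / 0.35 = 1.980 d⁻¹.
Decay over the reach: 5.002·exp(−kt) = 5.002·0.1180 = 0.5902 mg/L.

0.590 mg/L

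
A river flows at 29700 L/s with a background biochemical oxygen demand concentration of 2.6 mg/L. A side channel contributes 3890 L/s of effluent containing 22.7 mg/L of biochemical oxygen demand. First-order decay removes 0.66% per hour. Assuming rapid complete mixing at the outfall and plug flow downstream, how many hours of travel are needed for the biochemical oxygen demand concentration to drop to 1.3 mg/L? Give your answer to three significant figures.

201 h

Mass balance: C = (29700·2.600 + 3890·22.70) / 33590 = 165500/33590 = 4.928 mg/L.
0.66%/h lost → k = −ln(1 − 0.0066) = 0.006622 h⁻¹.
4.928·exp(−k·t) = 1.3 → t = ln(4.928/1.3)/k = 724400 s = 201.2 h.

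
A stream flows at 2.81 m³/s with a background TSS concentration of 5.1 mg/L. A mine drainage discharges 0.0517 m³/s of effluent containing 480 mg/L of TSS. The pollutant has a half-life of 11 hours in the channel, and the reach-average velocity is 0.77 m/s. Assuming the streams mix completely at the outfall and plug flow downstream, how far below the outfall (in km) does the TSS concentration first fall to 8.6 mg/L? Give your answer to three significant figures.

Mass balance: C = (2.810·5.100 + 0.05170·480.0) / 2.862 = 39.15/2.862 = 13.68 mg/L.
Half-life 11 h → k = ln 2 / 11 = 0.06301 h⁻¹ = 1.512 d⁻¹.
Set 13.68·exp(−k·t) = 8.6 → t = ln(13.68/8.6)/k = 26520 s = 7.366 h.
Distance = v·t = 0.77·26520 = 20420 m = 20.42 km.

20.4 km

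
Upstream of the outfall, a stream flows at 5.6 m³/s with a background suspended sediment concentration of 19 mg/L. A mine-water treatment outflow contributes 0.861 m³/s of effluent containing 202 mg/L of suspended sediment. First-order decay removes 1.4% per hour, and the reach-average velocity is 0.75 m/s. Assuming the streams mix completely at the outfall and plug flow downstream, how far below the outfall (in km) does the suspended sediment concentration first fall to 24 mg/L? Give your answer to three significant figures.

After mixing, C = (5.600·19.00 + 0.8610·202.0) / 6.461 = 280.3/6.461 = 43.39 mg/L.
1.4%/h lost → k = −ln(1 − 0.014) = 0.01410 h⁻¹.
Set 43.39·exp(−k·t) = 24 → t = ln(43.39/24)/k = 151200 s = 42.00 h.
Distance = v·t = 0.75·151200 = 113400 m = 113.4 km.

113 km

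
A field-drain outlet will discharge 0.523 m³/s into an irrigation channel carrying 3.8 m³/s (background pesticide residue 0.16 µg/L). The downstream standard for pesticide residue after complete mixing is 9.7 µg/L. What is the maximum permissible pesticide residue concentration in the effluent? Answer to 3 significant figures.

At the limit, (Qr·Cr + Qe·Cₑ)/(Qr + Qe) = 9.7:
Cₑ = (4.323·9.7 − 3.800·0.1600) / 0.5230 = 79.02 µg/L.

79.0 µg/L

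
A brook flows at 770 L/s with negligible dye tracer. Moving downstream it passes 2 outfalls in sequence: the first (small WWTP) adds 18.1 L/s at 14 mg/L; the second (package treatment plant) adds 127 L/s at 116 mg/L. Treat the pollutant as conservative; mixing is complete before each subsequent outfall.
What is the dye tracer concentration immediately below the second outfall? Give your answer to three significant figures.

16.4 mg/L

Outfall 1: combined Q = 788.1 L/s; C = (770.0·0 + 18.10·14.00)/788.1 = 0.3215 mg/L.
Outfall 2: combined Q = 915.1 L/s; C = (788.1·0.3215 + 127.0·116.0)/915.1 = 16.38 mg/L.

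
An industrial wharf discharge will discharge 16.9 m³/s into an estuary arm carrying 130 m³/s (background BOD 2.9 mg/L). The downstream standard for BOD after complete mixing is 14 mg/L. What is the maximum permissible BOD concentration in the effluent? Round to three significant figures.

99.4 mg/L

At the limit, (Qr·Cr + Qe·Cₑ)/(Qr + Qe) = 14:
Cₑ = (146.9·14 − 130.0·2.900) / 16.90 = 99.38 mg/L.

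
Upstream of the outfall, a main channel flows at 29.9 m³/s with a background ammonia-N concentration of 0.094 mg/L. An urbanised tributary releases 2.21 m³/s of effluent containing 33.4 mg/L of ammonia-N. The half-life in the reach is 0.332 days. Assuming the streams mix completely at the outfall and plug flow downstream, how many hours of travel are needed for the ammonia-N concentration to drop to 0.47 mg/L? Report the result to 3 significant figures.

18.7 h

After mixing, C = (29.90·0.09400 + 2.210·33.40) / 32.11 = 76.62/32.11 = 2.386 mg/L.
Half-life 0.332 d → k = ln 2 / 0.332 = 2.088 d⁻¹.
2.386·exp(−k·t) = 0.47 → t = ln(2.386/0.47)/k = 67240 s = 18.68 h.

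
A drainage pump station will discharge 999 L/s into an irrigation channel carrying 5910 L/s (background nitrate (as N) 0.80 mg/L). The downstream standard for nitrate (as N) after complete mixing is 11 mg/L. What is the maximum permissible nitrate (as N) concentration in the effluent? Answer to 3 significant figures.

71.3 mg/L

At the limit, (Qr·Cr + Qe·Cₑ)/(Qr + Qe) = 11:
Cₑ = (6909·11 − 5910·0.8000) / 999.0 = 71.34 mg/L.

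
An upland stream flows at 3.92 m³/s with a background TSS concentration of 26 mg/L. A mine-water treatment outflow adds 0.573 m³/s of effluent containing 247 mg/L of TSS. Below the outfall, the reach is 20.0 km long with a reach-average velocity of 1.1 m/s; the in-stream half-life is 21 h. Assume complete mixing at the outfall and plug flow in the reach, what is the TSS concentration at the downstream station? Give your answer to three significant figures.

45.9 mg/L

Conservation of mass: C = (3.920·26.00 + 0.5730·247.0) / 4.493 = 243.5/4.493 = 54.18 mg/L.
Travel time t = 20.0·1000 / 1.1 = 18180 s = 5.051 h.
Half-life 21 h → k = ln 2 / 21 = 0.03301 h⁻¹ = 0.7922 d⁻¹.
First-order decay: C = 54.18·exp(−k·t) = 54.18·0.8465 = 45.86 mg/L.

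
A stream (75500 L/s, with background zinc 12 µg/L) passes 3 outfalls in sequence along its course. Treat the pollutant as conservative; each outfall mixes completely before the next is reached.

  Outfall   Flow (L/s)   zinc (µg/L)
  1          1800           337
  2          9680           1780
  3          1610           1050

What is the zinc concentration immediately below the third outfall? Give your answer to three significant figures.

After outfall 1: Q = 75500 + 1800 = 77300 L/s; C = (75500·12.00 + 1800·337.0)/77300 = 19.57 µg/L.
After outfall 2: Q = 77300 + 9680 = 86980 L/s; C = (77300·19.57 + 9680·1780)/86980 = 215.5 µg/L.
After outfall 3: Q = 86980 + 1610 = 88590 L/s; C = (86980·215.5 + 1610·1050)/88590 = 230.7 µg/L.

231 µg/L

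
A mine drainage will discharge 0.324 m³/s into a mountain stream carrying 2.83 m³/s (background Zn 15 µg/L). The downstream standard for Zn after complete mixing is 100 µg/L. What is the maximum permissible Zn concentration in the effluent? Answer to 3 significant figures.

At the limit, (Qr·Cr + Qe·Cₑ)/(Qr + Qe) = 100:
Cₑ = (3.154·100 − 2.830·15.00) / 0.3240 = 842.4 µg/L.

842 µg/L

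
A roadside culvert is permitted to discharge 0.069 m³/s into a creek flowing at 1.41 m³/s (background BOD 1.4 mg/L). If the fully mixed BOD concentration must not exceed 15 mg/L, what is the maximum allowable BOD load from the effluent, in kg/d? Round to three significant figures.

Mass balance at the limit: 1.410·1.400 + 0.06900·Cₑ = 1.479·15 → Cₑ = 292.9 mg/L.
Load = 0.06900 m³/s × 292.9 g/m³ × 86 400 s/d = 1746 kg/d.

1750 kg/d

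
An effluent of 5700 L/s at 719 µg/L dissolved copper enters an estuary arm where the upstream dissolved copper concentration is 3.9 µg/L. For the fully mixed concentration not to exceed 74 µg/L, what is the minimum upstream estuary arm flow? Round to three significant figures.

52400 L/s

Set C_mix = 74: (Q·3.900 + 5700·719.0) / (Q + 5700) = 74
→ Q = 5700·(719.0 − 74)/(74 − 3.900) = 52450 L/s.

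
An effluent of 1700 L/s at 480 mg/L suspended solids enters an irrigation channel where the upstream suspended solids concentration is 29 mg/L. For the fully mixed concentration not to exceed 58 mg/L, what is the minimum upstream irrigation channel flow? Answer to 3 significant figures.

24700 L/s

Set C_mix = 58: (Q·29.00 + 1700·480.0) / (Q + 1700) = 58
→ Q = 1700·(480.0 − 58)/(58 − 29.00) = 24740 L/s.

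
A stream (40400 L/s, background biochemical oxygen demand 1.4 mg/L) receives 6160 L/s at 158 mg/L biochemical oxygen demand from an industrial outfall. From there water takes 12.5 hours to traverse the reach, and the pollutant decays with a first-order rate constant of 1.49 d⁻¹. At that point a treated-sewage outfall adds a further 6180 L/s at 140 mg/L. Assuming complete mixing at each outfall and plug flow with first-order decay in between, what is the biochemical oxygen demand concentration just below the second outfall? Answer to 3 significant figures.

25.4 mg/L

After mixing, C = (40400·1.400 + 6160·158.0) / 46560 = 1030000/46560 = 22.12 mg/L; combined flow 46560 L/s.
Applying C = C₀e^(−kt): 22.12 × 0.4602 = 10.18 mg/L.
Second outfall: C = (46560·10.18 + 6180·140.0)/52740 = 25.39 mg/L.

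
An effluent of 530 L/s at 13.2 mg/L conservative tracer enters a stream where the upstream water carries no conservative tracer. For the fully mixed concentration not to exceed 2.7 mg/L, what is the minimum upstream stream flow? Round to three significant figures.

Set C_mix = 2.7: (Q·0 + 530.0·13.20) / (Q + 530.0) = 2.7
→ Q = 530.0·(13.20 − 2.7)/(2.7 − 0) = 2061 L/s.

2060 L/s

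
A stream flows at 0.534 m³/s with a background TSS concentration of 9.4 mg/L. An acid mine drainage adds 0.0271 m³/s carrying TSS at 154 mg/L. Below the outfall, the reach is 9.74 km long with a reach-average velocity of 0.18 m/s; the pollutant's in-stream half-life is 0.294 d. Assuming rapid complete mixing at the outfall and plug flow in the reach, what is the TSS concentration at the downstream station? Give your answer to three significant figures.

Mixed concentration C = ΣQC/ΣQ = (0.5340·9.400 + 0.02710·154.0) / 0.5611 = 9.193/0.5611 = 16.38 mg/L.
Travel time t = 9.74·1000 / 0.18 = 54110 s = 15.03 h.
Half-life 0.294 d → k = ln 2 / 0.294 = 2.358 d⁻¹.
After decay, C = 16.38 × e^(−kt) = 16.38 × 0.2284 = 3.742 mg/L.

3.74 mg/L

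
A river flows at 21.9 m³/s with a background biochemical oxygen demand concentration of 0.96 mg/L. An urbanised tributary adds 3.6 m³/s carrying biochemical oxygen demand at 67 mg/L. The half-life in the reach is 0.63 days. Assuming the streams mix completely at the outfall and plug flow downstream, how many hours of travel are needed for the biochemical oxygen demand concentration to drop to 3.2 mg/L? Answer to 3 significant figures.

Conservation of mass: C = (21.90·0.9600 + 3.600·67.00) / 25.50 = 262.2/25.50 = 10.28 mg/L.
Half-life 0.63 d → k = ln 2 / 0.63 = 1.100 d⁻¹.
10.28·exp(−k·t) = 3.2 → t = ln(10.28/3.2)/k = 91670 s = 25.46 h.

25.5 h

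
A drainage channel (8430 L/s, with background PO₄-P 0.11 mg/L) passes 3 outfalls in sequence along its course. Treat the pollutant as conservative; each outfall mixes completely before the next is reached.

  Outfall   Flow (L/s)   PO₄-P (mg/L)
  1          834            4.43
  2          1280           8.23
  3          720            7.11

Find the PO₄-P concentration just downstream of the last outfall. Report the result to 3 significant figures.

1.80 mg/L

Outfall 1: combined Q = 9264 L/s; C = (8430·0.1100 + 834.0·4.430)/9264 = 0.4989 mg/L.
Outfall 2: combined Q = 10540 L/s; C = (9264·0.4989 + 1280·8.230)/10540 = 1.437 mg/L.
Outfall 3: combined Q = 11260 L/s; C = (10540·1.437 + 720.0·7.110)/11260 = 1.800 mg/L.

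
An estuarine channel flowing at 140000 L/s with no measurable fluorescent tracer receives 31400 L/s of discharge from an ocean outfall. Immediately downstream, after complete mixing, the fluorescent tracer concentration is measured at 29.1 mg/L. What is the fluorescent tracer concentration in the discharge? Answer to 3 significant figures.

159 mg/L

Mass balance: 140000·0 + 31400·Cₑ = 171400·29.10
→ Cₑ = (171400·29.10 − 140000·0) / 31400 = 158.8 mg/L.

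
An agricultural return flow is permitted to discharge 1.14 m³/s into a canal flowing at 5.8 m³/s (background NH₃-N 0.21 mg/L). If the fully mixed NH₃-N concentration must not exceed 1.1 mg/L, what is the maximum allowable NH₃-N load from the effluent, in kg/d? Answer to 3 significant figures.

Mass balance at the limit: 5.800·0.2100 + 1.140·Cₑ = 6.940·1.1 → Cₑ = 5.628 mg/L.
Load = 1.140 m³/s × 5.628 g/m³ × 86 400 s/d = 554.3 kg/d.

554 kg/d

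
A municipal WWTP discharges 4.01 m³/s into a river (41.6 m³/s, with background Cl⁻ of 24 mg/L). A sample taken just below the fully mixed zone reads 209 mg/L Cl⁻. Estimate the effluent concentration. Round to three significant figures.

2130 mg/L

Mass balance: 41.60·24.00 + 4.010·Cₑ = 45.61·209.0
→ Cₑ = (45.61·209.0 − 41.60·24.00) / 4.010 = 2128 mg/L.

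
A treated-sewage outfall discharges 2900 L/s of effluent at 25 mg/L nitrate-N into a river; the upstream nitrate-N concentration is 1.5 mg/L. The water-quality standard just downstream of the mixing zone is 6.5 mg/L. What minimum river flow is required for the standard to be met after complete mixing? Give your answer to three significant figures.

Set C_mix = 6.5: (Q·1.500 + 2900·25.00) / (Q + 2900) = 6.5
→ Q = 2900·(25.00 − 6.5)/(6.5 − 1.500) = 10730 L/s.

10700 L/s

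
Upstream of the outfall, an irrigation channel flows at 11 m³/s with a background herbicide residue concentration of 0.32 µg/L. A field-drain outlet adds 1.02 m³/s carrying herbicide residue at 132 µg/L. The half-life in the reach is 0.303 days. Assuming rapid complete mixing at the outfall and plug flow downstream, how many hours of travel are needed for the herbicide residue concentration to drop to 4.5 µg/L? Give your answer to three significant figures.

9.84 h

Flow-weighted average: C = (11.00·0.3200 + 1.020·132.0) / 12.02 = 138.2/12.02 = 11.49 µg/L.
Half-life 0.303 d → k = ln 2 / 0.303 = 2.288 d⁻¹.
11.49·exp(−k·t) = 4.5 → t = ln(11.49/4.5)/k = 35420 s = 9.838 h.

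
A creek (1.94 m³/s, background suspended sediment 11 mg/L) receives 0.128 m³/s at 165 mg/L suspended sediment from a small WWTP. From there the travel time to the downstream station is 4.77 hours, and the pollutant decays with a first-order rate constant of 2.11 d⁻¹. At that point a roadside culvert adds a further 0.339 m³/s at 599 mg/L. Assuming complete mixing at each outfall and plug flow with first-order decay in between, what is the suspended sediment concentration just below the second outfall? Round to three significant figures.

96.0 mg/L

Flow-weighted average: C = (1.940·11.00 + 0.1280·165.0) / 2.068 = 42.46/2.068 = 20.53 mg/L; combined flow 2.068 m³/s.
First-order decay: C = 20.53·exp(−k·t) = 20.53·0.6575 = 13.50 mg/L.
Second outfall: C = (2.068·13.50 + 0.3390·599.0)/2.407 = 95.96 mg/L.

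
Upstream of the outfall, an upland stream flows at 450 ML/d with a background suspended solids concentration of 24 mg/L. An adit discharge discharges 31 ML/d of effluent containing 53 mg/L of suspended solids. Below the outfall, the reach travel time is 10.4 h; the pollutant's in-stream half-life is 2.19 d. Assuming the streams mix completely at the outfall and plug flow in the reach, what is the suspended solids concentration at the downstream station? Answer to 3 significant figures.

Mass balance: C = (450.0·24.00 + 31.00·53.00) / 481.0 = 12440/481.0 = 25.87 mg/L.
Half-life 2.19 d → k = ln 2 / 2.19 = 0.3165 d⁻¹.
After decay, C = 25.87 × e^(−kt) = 25.87 × 0.8718 = 22.55 mg/L.

22.6 mg/L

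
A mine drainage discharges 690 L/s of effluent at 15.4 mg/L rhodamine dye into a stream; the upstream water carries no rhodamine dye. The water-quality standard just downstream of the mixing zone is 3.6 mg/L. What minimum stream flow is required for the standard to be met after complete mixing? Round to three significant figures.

2260 L/s

Set C_mix = 3.6: (Q·0 + 690.0·15.40) / (Q + 690.0) = 3.6
→ Q = 690.0·(15.40 − 3.6)/(3.6 − 0) = 2262 L/s.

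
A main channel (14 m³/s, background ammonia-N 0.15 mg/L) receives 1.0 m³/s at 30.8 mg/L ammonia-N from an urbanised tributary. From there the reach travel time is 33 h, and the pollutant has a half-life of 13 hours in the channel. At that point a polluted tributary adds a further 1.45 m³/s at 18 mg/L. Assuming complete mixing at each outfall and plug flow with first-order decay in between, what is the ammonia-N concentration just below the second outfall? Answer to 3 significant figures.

Mass balance: C = (14.00·0.1500 + 1.000·30.80) / 15.00 = 32.90/15.00 = 2.193 mg/L; combined flow 15.00 m³/s.
Half-life 13 h → k = ln 2 / 13 = 0.05332 h⁻¹ = 1.280 d⁻¹.
After decay, C = 2.193 × e^(−kt) = 2.193 × 0.1721 = 0.3775 mg/L.
Second outfall: C = (15.00·0.3775 + 1.450·18.00)/16.45 = 1.931 mg/L.

1.93 mg/L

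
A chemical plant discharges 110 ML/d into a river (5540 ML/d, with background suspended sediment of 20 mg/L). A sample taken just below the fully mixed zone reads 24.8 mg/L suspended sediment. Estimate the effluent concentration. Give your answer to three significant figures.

267 mg/L

Mass balance: 5540·20.00 + 110.0·Cₑ = 5650·24.80
→ Cₑ = (5650·24.80 − 5540·20.00) / 110.0 = 266.5 mg/L.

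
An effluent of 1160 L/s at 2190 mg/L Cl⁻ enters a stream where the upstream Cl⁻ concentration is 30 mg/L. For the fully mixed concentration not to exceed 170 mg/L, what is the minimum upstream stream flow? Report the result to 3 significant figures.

Set C_mix = 170: (Q·30.00 + 1160·2190) / (Q + 1160) = 170
→ Q = 1160·(2190 − 170)/(170 − 30.00) = 16740 L/s.

16700 L/s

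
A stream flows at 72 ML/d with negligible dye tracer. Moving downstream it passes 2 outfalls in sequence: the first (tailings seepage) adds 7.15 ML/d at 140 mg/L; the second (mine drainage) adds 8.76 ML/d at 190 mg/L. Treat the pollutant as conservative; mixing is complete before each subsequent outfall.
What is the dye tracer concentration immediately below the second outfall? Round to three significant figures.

30.3 mg/L

Outfall 1: combined Q = 79.15 ML/d; C = (72.00·0 + 7.150·140.0)/79.15 = 12.65 mg/L.
Outfall 2: combined Q = 87.91 ML/d; C = (79.15·12.65 + 8.760·190.0)/87.91 = 30.32 mg/L.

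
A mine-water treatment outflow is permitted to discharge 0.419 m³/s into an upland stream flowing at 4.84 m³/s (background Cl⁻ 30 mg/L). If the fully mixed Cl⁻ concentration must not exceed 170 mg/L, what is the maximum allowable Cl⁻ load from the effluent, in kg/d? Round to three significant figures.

Mass balance at the limit: 4.840·30.00 + 0.4190·Cₑ = 5.259·170 → Cₑ = 1787 mg/L.
Load = 0.4190 m³/s × 1787 g/m³ × 86 400 s/d = 64700 kg/d.

64700 kg/d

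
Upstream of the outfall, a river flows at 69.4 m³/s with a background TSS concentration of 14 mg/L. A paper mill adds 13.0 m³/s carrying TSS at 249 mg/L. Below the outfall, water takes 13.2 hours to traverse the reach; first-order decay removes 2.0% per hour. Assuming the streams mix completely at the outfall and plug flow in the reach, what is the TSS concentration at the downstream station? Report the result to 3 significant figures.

39.1 mg/L

After mixing, C = (69.40·14.00 + 13.00·249.0) / 82.40 = 4209/82.40 = 51.08 mg/L.
2.0%/h lost → k = −ln(1 − 0.02) = 0.02020 h⁻¹.
After decay, C = 51.08 × e^(−kt) = 51.08 × 0.7659 = 39.12 mg/L.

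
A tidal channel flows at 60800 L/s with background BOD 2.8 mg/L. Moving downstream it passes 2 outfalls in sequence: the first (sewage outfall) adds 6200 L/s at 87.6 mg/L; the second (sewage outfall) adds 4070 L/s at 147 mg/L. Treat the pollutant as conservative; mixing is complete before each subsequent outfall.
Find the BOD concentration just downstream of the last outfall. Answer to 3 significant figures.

After outfall 1: Q = 60800 + 6200 = 67000 L/s; C = (60800·2.800 + 6200·87.60)/67000 = 10.65 mg/L.
After outfall 2: Q = 67000 + 4070 = 71070 L/s; C = (67000·10.65 + 4070·147.0)/71070 = 18.46 mg/L.

18.5 mg/L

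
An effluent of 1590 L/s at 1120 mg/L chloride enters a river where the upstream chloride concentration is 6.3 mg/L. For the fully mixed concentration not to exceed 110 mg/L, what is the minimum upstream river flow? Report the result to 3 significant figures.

15500 L/s

Set C_mix = 110: (Q·6.300 + 1590·1120) / (Q + 1590) = 110
→ Q = 1590·(1120 − 110)/(110 − 6.300) = 15490 L/s.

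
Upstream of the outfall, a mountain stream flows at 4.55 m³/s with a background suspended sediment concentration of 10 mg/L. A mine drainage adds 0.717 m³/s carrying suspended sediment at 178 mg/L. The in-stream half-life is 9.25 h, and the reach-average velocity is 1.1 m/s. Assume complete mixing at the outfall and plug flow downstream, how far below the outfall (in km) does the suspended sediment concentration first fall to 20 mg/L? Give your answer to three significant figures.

Mass balance: C = (4.550·10.00 + 0.7170·178.0) / 5.267 = 173.1/5.267 = 32.87 mg/L.
Half-life 9.25 h → k = ln 2 / 9.25 = 0.07493 h⁻¹ = 1.798 d⁻¹.
Set 32.87·exp(−k·t) = 20 → t = ln(32.87/20)/k = 23870 s = 6.630 h.
Distance = v·t = 1.1·23870 = 26260 m = 26.26 km.

26.3 km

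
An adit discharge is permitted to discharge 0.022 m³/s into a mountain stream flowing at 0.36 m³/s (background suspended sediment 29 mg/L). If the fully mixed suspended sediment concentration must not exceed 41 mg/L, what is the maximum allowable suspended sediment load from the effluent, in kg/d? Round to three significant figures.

Mass balance at the limit: 0.3600·29.00 + 0.02200·Cₑ = 0.3820·41 → Cₑ = 237.4 mg/L.
Load = 0.02200 m³/s × 237.4 g/m³ × 86 400 s/d = 451.2 kg/d.

451 kg/d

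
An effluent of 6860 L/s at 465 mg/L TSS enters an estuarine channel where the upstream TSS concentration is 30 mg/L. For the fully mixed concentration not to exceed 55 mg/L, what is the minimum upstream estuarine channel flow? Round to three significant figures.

113000 L/s

Set C_mix = 55: (Q·30.00 + 6860·465.0) / (Q + 6860) = 55
→ Q = 6860·(465.0 − 55)/(55 − 30.00) = 112500 L/s.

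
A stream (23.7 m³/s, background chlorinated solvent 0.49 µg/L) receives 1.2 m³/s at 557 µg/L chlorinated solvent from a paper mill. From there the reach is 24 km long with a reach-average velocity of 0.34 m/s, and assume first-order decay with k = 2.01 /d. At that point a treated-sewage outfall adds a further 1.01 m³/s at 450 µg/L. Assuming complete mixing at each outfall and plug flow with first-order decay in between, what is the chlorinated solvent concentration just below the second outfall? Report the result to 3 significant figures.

22.6 µg/L

After mixing, C = (23.70·0.4900 + 1.200·557.0) / 24.90 = 680.0/24.90 = 27.31 µg/L; combined flow 24.90 m³/s.
Travel time t = 24·1000 / 0.34 = 70590 s = 19.61 h.
After decay, C = 27.31 × e^(−kt) = 27.31 × 0.1936 = 5.286 µg/L.
Second outfall: C = (24.90·5.286 + 1.010·450.0)/25.91 = 22.62 µg/L.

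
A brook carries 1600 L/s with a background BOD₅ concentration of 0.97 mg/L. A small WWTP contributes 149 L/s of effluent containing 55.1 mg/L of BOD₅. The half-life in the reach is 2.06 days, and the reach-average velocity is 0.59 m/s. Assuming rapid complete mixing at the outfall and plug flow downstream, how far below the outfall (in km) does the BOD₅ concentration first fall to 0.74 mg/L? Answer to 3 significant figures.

Mass balance: C = (1600·0.9700 + 149.0·55.10) / 1749 = 9762/1749 = 5.581 mg/L.
Half-life 2.06 d → k = ln 2 / 2.06 = 0.3365 d⁻¹.
Set 5.581·exp(−k·t) = 0.74 → t = ln(5.581/0.74)/k = 518800 s = 144.1 h.
Distance = v·t = 0.59·518800 = 306100 m = 306.1 km.

306 km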